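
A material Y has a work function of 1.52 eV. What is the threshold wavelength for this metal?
815.69 nm

The threshold wavelength is when the photon energy equals the work function:
hc/λ₀ = φ

Solving for λ₀:
λ₀ = hc/φ = (6.626×10⁻³⁴ J·s)(3×10⁸ m/s) / (1.52 eV × 1.602×10⁻¹⁹ J/eV)
λ₀ = 815.69 nm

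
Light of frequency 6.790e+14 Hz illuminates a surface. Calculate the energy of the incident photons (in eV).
2.8081 eV

Using E = hf:

E = hf = (6.626×10⁻³⁴ J·s)(6.790e+14 Hz)
E = 2.8081 eV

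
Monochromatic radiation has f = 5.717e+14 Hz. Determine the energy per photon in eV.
2.3644 eV

Using E = hf:

E = hf = (6.626×10⁻³⁴ J·s)(5.717e+14 Hz)
E = 2.3644 eV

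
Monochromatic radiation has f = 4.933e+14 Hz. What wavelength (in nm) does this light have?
607.73 nm

Using the wave equation: c = fλ

Solving for wavelength:
λ = c/f = (3×10⁸ m/s) / (4.933e+14 Hz)
λ = 607.73 nm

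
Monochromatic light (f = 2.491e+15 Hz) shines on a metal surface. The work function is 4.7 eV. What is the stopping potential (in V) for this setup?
5.6019 V

The stopping potential V_s satisfies: eV_s = KE_max

First, find KE_max using Einstein's equation:
E_photon = hf = (6.626×10⁻³⁴ J·s)(2.491e+15 Hz) = 10.3019 eV
KE_max = E_photon - φ = 10.3019 - 4.7 = 5.6019 eV

Since eV_s = KE_max:
V_s = KE_max/e = 5.6019 V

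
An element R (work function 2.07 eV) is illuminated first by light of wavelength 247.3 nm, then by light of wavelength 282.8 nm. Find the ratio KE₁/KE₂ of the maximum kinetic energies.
1.2720

Using Einstein's equation: KE_max = hc/λ - φ

For λ₁ = 247.3 nm:
E₁ = hc/λ₁ = 5.0135 eV
KE₁ = E₁ - φ = 5.0135 - 2.07 = 2.9435 eV

For λ₂ = 282.8 nm:
E₂ = hc/λ₂ = 4.3842 eV
KE₂ = E₂ - φ = 4.3842 - 2.07 = 2.3142 eV

Ratio: KE₁/KE₂ = 2.9435/2.3142 = 1.2720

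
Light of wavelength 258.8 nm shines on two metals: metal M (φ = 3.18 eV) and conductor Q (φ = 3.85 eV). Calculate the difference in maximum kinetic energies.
0.6700 eV

Using KE_max = hc/λ - φ for each metal:

Photon energy: E = hc/λ = 4.7907 eV

For metal M (φ₁ = 3.18 eV):
KE₁ = E - φ₁ = 4.7907 - 3.18 = 1.6107 eV

For conductor Q (φ₂ = 3.85 eV):
KE₂ = E - φ₂ = 4.7907 - 3.85 = 0.9407 eV

Difference:
ΔKE = KE₁ - KE₂ = 1.6107 - 0.9407 = 0.6700 eV

Note: The difference equals the difference in work functions: 3.85 - 3.18 = 0.67 eV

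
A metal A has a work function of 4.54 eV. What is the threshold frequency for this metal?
1.0978e+15 Hz

The threshold frequency is when the photon energy equals the work function:
hf₀ = φ

Solving for f₀:
f₀ = φ/h = (4.54 eV × 1.602×10⁻¹⁹ J/eV) / (6.626×10⁻³⁴ J·s)
f₀ = 1.0978e+15 Hz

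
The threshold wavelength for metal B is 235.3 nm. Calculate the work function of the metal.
5.27 eV

At the threshold wavelength, photon energy equals work function:
φ = hc/λ₀

Calculating:
φ = (6.626×10⁻³⁴ J·s)(3×10⁸ m/s) / (235.3×10⁻⁹ m)
φ = 5.27 eV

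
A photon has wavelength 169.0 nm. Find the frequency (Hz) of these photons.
1.7739e+15 Hz

Using the wave equation: c = fλ

Solving for frequency:
f = c/λ = (3×10⁸ m/s) / (169.0×10⁻⁹ m)
f = 1.7739e+15 Hz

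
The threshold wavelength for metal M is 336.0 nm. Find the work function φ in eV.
3.69 eV

At the threshold wavelength, photon energy equals work function:
φ = hc/λ₀

Calculating:
φ = (6.626×10⁻³⁴ J·s)(3×10⁸ m/s) / (336.0×10⁻⁹ m)
φ = 3.69 eV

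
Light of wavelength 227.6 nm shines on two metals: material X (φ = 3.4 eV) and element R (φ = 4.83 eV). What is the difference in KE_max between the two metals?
1.4300 eV

Using KE_max = hc/λ - φ for each metal:

Photon energy: E = hc/λ = 5.4475 eV

For material X (φ₁ = 3.4 eV):
KE₁ = E - φ₁ = 5.4475 - 3.4 = 2.0475 eV

For element R (φ₂ = 4.83 eV):
KE₂ = E - φ₂ = 5.4475 - 4.83 = 0.6175 eV

Difference:
ΔKE = KE₁ - KE₂ = 2.0475 - 0.6175 = 1.4300 eV

Note: The difference equals the difference in work functions: 4.83 - 3.4 = 1.43 eV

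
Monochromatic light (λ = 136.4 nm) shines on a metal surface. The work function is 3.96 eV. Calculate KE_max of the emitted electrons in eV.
5.1298 eV

Using Einstein's photoelectric equation: KE_max = hf - φ = hc/λ - φ

First, calculate the photon energy:
E_photon = hc/λ = (6.626×10⁻³⁴ J·s)(3×10⁸ m/s) / (136.4×10⁻⁹ m)
E_photon = 9.0898 eV

Then, the maximum kinetic energy:
KE_max = E_photon - φ = 9.0898 eV - 3.96 eV = 5.1298 eV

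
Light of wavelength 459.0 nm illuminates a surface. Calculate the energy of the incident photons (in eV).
2.7012 eV

Using E = hf = hc/λ:

E = hc/λ = (6.626×10⁻³⁴ J·s)(3×10⁸ m/s) / (459.0×10⁻⁹ m)
E = 2.7012 eV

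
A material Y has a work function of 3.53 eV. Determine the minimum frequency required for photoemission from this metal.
8.5355e+14 Hz

The threshold frequency is when the photon energy equals the work function:
hf₀ = φ

Solving for f₀:
f₀ = φ/h = (3.53 eV × 1.602×10⁻¹⁹ J/eV) / (6.626×10⁻³⁴ J·s)
f₀ = 8.5355e+14 Hz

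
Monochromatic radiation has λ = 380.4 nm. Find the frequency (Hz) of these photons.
7.8810e+14 Hz

Using the wave equation: c = fλ

Solving for frequency:
f = c/λ = (3×10⁸ m/s) / (380.4×10⁻⁹ m)
f = 7.8810e+14 Hz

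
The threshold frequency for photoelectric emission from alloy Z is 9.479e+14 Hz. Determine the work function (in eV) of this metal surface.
3.92 eV

At the threshold frequency, photon energy equals work function:
φ = hf₀

Calculating:
φ = (6.626×10⁻³⁴ J·s)(9.479e+14 Hz)
φ = 3.92 eV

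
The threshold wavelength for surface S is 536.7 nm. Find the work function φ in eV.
2.31 eV

At the threshold wavelength, photon energy equals work function:
φ = hc/λ₀

Calculating:
φ = (6.626×10⁻³⁴ J·s)(3×10⁸ m/s) / (536.7×10⁻⁹ m)
φ = 2.31 eV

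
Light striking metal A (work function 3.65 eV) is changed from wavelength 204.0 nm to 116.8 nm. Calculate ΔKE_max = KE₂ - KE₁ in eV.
4.5374 eV

Using Einstein's equation: KE_max = hc/λ - φ

For λ₁ = 204.0 nm:
KE₁ = hc/λ₁ - φ = 6.0777 - 3.65 = 2.4277 eV

For λ₂ = 116.8 nm:
KE₂ = hc/λ₂ - φ = 10.6151 - 3.65 = 6.9651 eV

Change in KE:
ΔKE = KE₂ - KE₁ = 6.9651 - 2.4277 = 4.5374 eV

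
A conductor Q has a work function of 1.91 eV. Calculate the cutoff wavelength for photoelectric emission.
649.13 nm

The threshold wavelength is when the photon energy equals the work function:
hc/λ₀ = φ

Solving for λ₀:
λ₀ = hc/φ = (6.626×10⁻³⁴ J·s)(3×10⁸ m/s) / (1.91 eV × 1.602×10⁻¹⁹ J/eV)
λ₀ = 649.13 nm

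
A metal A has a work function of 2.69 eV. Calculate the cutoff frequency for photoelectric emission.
6.5044e+14 Hz

The threshold frequency is when the photon energy equals the work function:
hf₀ = φ

Solving for f₀:
f₀ = φ/h = (2.69 eV × 1.602×10⁻¹⁹ J/eV) / (6.626×10⁻³⁴ J·s)
f₀ = 6.5044e+14 Hz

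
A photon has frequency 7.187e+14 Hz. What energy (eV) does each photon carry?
2.9723 eV

Using E = hf:

E = hf = (6.626×10⁻³⁴ J·s)(7.187e+14 Hz)
E = 2.9723 eV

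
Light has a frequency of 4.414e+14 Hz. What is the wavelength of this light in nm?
679.19 nm

Using the wave equation: c = fλ

Solving for wavelength:
λ = c/f = (3×10⁸ m/s) / (4.414e+14 Hz)
λ = 679.19 nm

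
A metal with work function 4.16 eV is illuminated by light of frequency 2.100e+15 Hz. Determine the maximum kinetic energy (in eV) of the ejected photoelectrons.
4.5249 eV

Using Einstein's photoelectric equation: KE_max = hf - φ

First, calculate the photon energy:
E_photon = hf = (6.626×10⁻³⁴ J·s)(2.100e+15 Hz)
E_photon = 8.6849 eV

Then, the maximum kinetic energy:
KE_max = E_photon - φ = 8.6849 eV - 4.16 eV = 4.5249 eV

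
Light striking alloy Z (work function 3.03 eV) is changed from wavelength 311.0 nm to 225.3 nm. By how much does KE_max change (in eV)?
1.5164 eV

Using Einstein's equation: KE_max = hc/λ - φ

For λ₁ = 311.0 nm:
KE₁ = hc/λ₁ - φ = 3.9866 - 3.03 = 0.9566 eV

For λ₂ = 225.3 nm:
KE₂ = hc/λ₂ - φ = 5.5031 - 3.03 = 2.4731 eV

Change in KE:
ΔKE = KE₂ - KE₁ = 2.4731 - 0.9566 = 1.5164 eV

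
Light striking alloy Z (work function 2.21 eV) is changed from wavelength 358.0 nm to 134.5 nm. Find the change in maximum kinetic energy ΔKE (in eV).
5.7549 eV

Using Einstein's equation: KE_max = hc/λ - φ

For λ₁ = 358.0 nm:
KE₁ = hc/λ₁ - φ = 3.4632 - 2.21 = 1.2532 eV

For λ₂ = 134.5 nm:
KE₂ = hc/λ₂ - φ = 9.2182 - 2.21 = 7.0082 eV

Change in KE:
ΔKE = KE₂ - KE₁ = 7.0082 - 1.2532 = 5.7549 eV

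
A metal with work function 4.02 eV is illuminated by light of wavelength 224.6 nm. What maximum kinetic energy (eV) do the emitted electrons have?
1.5002 eV

Using Einstein's photoelectric equation: KE_max = hf - φ = hc/λ - φ

First, calculate the photon energy:
E_photon = hc/λ = (6.626×10⁻³⁴ J·s)(3×10⁸ m/s) / (224.6×10⁻⁹ m)
E_photon = 5.5202 eV

Then, the maximum kinetic energy:
KE_max = E_photon - φ = 5.5202 eV - 4.02 eV = 1.5002 eV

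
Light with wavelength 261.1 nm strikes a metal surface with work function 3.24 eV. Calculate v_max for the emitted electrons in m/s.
7.2846e+05 m/s

First, find the maximum kinetic energy:
E_photon = hc/λ = 4.7485 eV
KE_max = E_photon - φ = 4.7485 - 3.24 = 1.5085 eV

Convert to Joules: KE_max = 1.5085 × 1.602×10⁻¹⁹ J = 2.4169e-19 J

Then use KE = ½mv² to find velocity:
v = √(2·KE/m) = √(2 × 2.4169e-19 J / 9.109e-31 kg)
v = 7.2846e+05 m/s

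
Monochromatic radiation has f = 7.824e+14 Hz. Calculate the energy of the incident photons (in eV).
3.2357 eV

Using E = hf:

E = hf = (6.626×10⁻³⁴ J·s)(7.824e+14 Hz)
E = 3.2357 eV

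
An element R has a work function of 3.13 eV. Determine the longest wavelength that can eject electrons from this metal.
396.12 nm

The threshold wavelength is when the photon energy equals the work function:
hc/λ₀ = φ

Solving for λ₀:
λ₀ = hc/φ = (6.626×10⁻³⁴ J·s)(3×10⁸ m/s) / (3.13 eV × 1.602×10⁻¹⁹ J/eV)
λ₀ = 396.12 nm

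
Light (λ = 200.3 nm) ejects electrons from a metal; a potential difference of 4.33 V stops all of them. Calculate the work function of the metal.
1.86 eV

The stopping potential gives the maximum kinetic energy: KE_max = eV_s = 4.33 eV

From Einstein's photoelectric equation: KE_max = hc/λ - φ
Rearranging: φ = hc/λ - KE_max

Calculate photon energy:
E_photon = hc/λ = (6.626×10⁻³⁴ J·s)(3×10⁸ m/s) / (200.3×10⁻⁹ m) = 6.1899 eV

Therefore:
φ = 6.1899 - 4.33 = 1.86 eV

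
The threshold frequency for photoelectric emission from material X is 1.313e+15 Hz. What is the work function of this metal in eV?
5.43 eV

At the threshold frequency, photon energy equals work function:
φ = hf₀

Calculating:
φ = (6.626×10⁻³⁴ J·s)(1.313e+15 Hz)
φ = 5.43 eV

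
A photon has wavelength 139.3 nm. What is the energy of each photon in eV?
8.9005 eV

Using E = hf = hc/λ:

E = hc/λ = (6.626×10⁻³⁴ J·s)(3×10⁸ m/s) / (139.3×10⁻⁹ m)
E = 8.9005 eV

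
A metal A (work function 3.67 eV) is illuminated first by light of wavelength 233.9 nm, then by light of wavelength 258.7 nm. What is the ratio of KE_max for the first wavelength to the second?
1.4527

Using Einstein's equation: KE_max = hc/λ - φ

For λ₁ = 233.9 nm:
E₁ = hc/λ₁ = 5.3007 eV
KE₁ = E₁ - φ = 5.3007 - 3.67 = 1.6307 eV

For λ₂ = 258.7 nm:
E₂ = hc/λ₂ = 4.7926 eV
KE₂ = E₂ - φ = 4.7926 - 3.67 = 1.1226 eV

Ratio: KE₁/KE₂ = 1.6307/1.1226 = 1.4527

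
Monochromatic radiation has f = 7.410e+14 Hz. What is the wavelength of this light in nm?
404.58 nm

Using the wave equation: c = fλ

Solving for wavelength:
λ = c/f = (3×10⁸ m/s) / (7.410e+14 Hz)
λ = 404.58 nm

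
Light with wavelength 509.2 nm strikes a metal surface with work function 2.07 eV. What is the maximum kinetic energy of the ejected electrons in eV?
0.3649 eV

Using Einstein's photoelectric equation: KE_max = hf - φ = hc/λ - φ

First, calculate the photon energy:
E_photon = hc/λ = (6.626×10⁻³⁴ J·s)(3×10⁸ m/s) / (509.2×10⁻⁹ m)
E_photon = 2.4349 eV

Then, the maximum kinetic energy:
KE_max = E_photon - φ = 2.4349 eV - 2.07 eV = 0.3649 eV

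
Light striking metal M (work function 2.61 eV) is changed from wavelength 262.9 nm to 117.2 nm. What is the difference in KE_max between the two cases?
5.8628 eV

Using Einstein's equation: KE_max = hc/λ - φ

For λ₁ = 262.9 nm:
KE₁ = hc/λ₁ - φ = 4.7160 - 2.61 = 2.1060 eV

For λ₂ = 117.2 nm:
KE₂ = hc/λ₂ - φ = 10.5789 - 2.61 = 7.9689 eV

Change in KE:
ΔKE = KE₂ - KE₁ = 7.9689 - 2.1060 = 5.8628 eV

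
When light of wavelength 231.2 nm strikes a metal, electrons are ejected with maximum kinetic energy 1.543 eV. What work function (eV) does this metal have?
3.82 eV

From Einstein's photoelectric equation: KE_max = hf - φ = hc/λ - φ

Rearranging for φ:
φ = hc/λ - KE_max

Calculate photon energy:
E_photon = hc/λ = 5.3626 eV

Therefore:
φ = 5.3626 - 1.543 = 3.82 eV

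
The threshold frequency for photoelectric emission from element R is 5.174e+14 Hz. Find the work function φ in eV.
2.14 eV

At the threshold frequency, photon energy equals work function:
φ = hf₀

Calculating:
φ = (6.626×10⁻³⁴ J·s)(5.174e+14 Hz)
φ = 2.14 eV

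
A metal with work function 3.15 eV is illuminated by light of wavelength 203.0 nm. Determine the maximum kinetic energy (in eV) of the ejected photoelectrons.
2.9576 eV

Using Einstein's photoelectric equation: KE_max = hf - φ = hc/λ - φ

First, calculate the photon energy:
E_photon = hc/λ = (6.626×10⁻³⁴ J·s)(3×10⁸ m/s) / (203.0×10⁻⁹ m)
E_photon = 6.1076 eV

Then, the maximum kinetic energy:
KE_max = E_photon - φ = 6.1076 eV - 3.15 eV = 2.9576 eV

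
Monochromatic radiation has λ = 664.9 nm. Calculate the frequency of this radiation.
4.5088e+14 Hz

Using the wave equation: c = fλ

Solving for frequency:
f = c/λ = (3×10⁸ m/s) / (664.9×10⁻⁹ m)
f = 4.5088e+14 Hz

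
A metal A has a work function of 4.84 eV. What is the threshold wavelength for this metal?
256.17 nm

The threshold wavelength is when the photon energy equals the work function:
hc/λ₀ = φ

Solving for λ₀:
λ₀ = hc/φ = (6.626×10⁻³⁴ J·s)(3×10⁸ m/s) / (4.84 eV × 1.602×10⁻¹⁹ J/eV)
λ₀ = 256.17 nm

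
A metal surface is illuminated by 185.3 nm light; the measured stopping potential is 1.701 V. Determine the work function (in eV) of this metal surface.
4.99 eV

The stopping potential gives the maximum kinetic energy: KE_max = eV_s = 1.701 eV

From Einstein's photoelectric equation: KE_max = hc/λ - φ
Rearranging: φ = hc/λ - KE_max

Calculate photon energy:
E_photon = hc/λ = (6.626×10⁻³⁴ J·s)(3×10⁸ m/s) / (185.3×10⁻⁹ m) = 6.6910 eV

Therefore:
φ = 6.6910 - 1.701 = 4.99 eV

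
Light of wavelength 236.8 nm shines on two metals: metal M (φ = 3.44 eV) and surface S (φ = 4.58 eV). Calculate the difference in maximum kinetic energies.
1.1400 eV

Using KE_max = hc/λ - φ for each metal:

Photon energy: E = hc/λ = 5.2358 eV

For metal M (φ₁ = 3.44 eV):
KE₁ = E - φ₁ = 5.2358 - 3.44 = 1.7958 eV

For surface S (φ₂ = 4.58 eV):
KE₂ = E - φ₂ = 5.2358 - 4.58 = 0.6558 eV

Difference:
ΔKE = KE₁ - KE₂ = 1.7958 - 0.6558 = 1.1400 eV

Note: The difference equals the difference in work functions: 4.58 - 3.44 = 1.14 eV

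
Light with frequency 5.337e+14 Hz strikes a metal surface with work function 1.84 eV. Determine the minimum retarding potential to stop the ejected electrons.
0.3672 V

The stopping potential V_s satisfies: eV_s = KE_max

First, find KE_max using Einstein's equation:
E_photon = hf = (6.626×10⁻³⁴ J·s)(5.337e+14 Hz) = 2.2072 eV
KE_max = E_photon - φ = 2.2072 - 1.84 = 0.3672 eV

Since eV_s = KE_max:
V_s = KE_max/e = 0.3672 V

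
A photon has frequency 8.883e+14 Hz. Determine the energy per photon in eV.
3.6737 eV

Using E = hf:

E = hf = (6.626×10⁻³⁴ J·s)(8.883e+14 Hz)
E = 3.6737 eV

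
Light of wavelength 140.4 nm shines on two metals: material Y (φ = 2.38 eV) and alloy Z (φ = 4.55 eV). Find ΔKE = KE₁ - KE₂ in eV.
2.1700 eV

Using KE_max = hc/λ - φ for each metal:

Photon energy: E = hc/λ = 8.8308 eV

For material Y (φ₁ = 2.38 eV):
KE₁ = E - φ₁ = 8.8308 - 2.38 = 6.4508 eV

For alloy Z (φ₂ = 4.55 eV):
KE₂ = E - φ₂ = 8.8308 - 4.55 = 4.2808 eV

Difference:
ΔKE = KE₁ - KE₂ = 6.4508 - 4.2808 = 2.1700 eV

Note: The difference equals the difference in work functions: 4.55 - 2.38 = 2.17 eV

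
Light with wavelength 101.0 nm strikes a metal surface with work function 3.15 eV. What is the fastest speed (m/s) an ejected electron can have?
1.7917e+06 m/s

First, find the maximum kinetic energy:
E_photon = hc/λ = 12.2757 eV
KE_max = E_photon - φ = 12.2757 - 3.15 = 9.1257 eV

Convert to Joules: KE_max = 9.1257 × 1.602×10⁻¹⁹ J = 1.4621e-18 J

Then use KE = ½mv² to find velocity:
v = √(2·KE/m) = √(2 × 1.4621e-18 J / 9.109e-31 kg)
v = 1.7917e+06 m/s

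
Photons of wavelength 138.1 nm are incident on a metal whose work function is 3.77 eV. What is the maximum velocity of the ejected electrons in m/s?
1.3535e+06 m/s

First, find the maximum kinetic energy:
E_photon = hc/λ = 8.9779 eV
KE_max = E_photon - φ = 8.9779 - 3.77 = 5.2079 eV

Convert to Joules: KE_max = 5.2079 × 1.602×10⁻¹⁹ J = 8.3439e-19 J

Then use KE = ½mv² to find velocity:
v = √(2·KE/m) = √(2 × 8.3439e-19 J / 9.109e-31 kg)
v = 1.3535e+06 m/s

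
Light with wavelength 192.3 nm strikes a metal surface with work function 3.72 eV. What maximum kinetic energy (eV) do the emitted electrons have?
2.7274 eV

Using Einstein's photoelectric equation: KE_max = hf - φ = hc/λ - φ

First, calculate the photon energy:
E_photon = hc/λ = (6.626×10⁻³⁴ J·s)(3×10⁸ m/s) / (192.3×10⁻⁹ m)
E_photon = 6.4474 eV

Then, the maximum kinetic energy:
KE_max = E_photon - φ = 6.4474 eV - 3.72 eV = 2.7274 eV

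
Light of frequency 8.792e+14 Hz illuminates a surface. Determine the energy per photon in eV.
3.6361 eV

Using E = hf:

E = hf = (6.626×10⁻³⁴ J·s)(8.792e+14 Hz)
E = 3.6361 eV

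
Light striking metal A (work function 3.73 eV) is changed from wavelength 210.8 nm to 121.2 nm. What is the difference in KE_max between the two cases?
4.3481 eV

Using Einstein's equation: KE_max = hc/λ - φ

For λ₁ = 210.8 nm:
KE₁ = hc/λ₁ - φ = 5.8816 - 3.73 = 2.1516 eV

For λ₂ = 121.2 nm:
KE₂ = hc/λ₂ - φ = 10.2297 - 3.73 = 6.4997 eV

Change in KE:
ΔKE = KE₂ - KE₁ = 6.4997 - 2.1516 = 4.3481 eV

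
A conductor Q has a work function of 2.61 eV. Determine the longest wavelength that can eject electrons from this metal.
475.04 nm

The threshold wavelength is when the photon energy equals the work function:
hc/λ₀ = φ

Solving for λ₀:
λ₀ = hc/φ = (6.626×10⁻³⁴ J·s)(3×10⁸ m/s) / (2.61 eV × 1.602×10⁻¹⁹ J/eV)
λ₀ = 475.04 nm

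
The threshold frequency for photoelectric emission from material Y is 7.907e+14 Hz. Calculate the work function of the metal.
3.27 eV

At the threshold frequency, photon energy equals work function:
φ = hf₀

Calculating:
φ = (6.626×10⁻³⁴ J·s)(7.907e+14 Hz)
φ = 3.27 eV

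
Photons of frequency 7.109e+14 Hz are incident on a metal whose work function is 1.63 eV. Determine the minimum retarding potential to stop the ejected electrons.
1.3100 V

The stopping potential V_s satisfies: eV_s = KE_max

First, find KE_max using Einstein's equation:
E_photon = hf = (6.626×10⁻³⁴ J·s)(7.109e+14 Hz) = 2.9400 eV
KE_max = E_photon - φ = 2.9400 - 1.63 = 1.3100 eV

Since eV_s = KE_max:
V_s = KE_max/e = 1.3100 V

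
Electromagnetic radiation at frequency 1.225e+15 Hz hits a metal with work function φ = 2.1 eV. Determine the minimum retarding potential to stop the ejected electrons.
2.9662 V

The stopping potential V_s satisfies: eV_s = KE_max

First, find KE_max using Einstein's equation:
E_photon = hf = (6.626×10⁻³⁴ J·s)(1.225e+15 Hz) = 5.0662 eV
KE_max = E_photon - φ = 5.0662 - 2.1 = 2.9662 eV

Since eV_s = KE_max:
V_s = KE_max/e = 2.9662 V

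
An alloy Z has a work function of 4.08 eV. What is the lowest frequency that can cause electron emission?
9.8654e+14 Hz

The threshold frequency is when the photon energy equals the work function:
hf₀ = φ

Solving for f₀:
f₀ = φ/h = (4.08 eV × 1.602×10⁻¹⁹ J/eV) / (6.626×10⁻³⁴ J·s)
f₀ = 9.8654e+14 Hz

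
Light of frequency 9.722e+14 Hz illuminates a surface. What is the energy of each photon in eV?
4.0207 eV

Using E = hf:

E = hf = (6.626×10⁻³⁴ J·s)(9.722e+14 Hz)
E = 4.0207 eV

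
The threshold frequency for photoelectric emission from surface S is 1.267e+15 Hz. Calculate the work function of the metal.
5.24 eV

At the threshold frequency, photon energy equals work function:
φ = hf₀

Calculating:
φ = (6.626×10⁻³⁴ J·s)(1.267e+15 Hz)
φ = 5.24 eV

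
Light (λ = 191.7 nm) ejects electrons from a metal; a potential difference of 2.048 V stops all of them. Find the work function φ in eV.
4.42 eV

The stopping potential gives the maximum kinetic energy: KE_max = eV_s = 2.048 eV

From Einstein's photoelectric equation: KE_max = hc/λ - φ
Rearranging: φ = hc/λ - KE_max

Calculate photon energy:
E_photon = hc/λ = (6.626×10⁻³⁴ J·s)(3×10⁸ m/s) / (191.7×10⁻⁹ m) = 6.4676 eV

Therefore:
φ = 6.4676 - 2.048 = 4.42 eV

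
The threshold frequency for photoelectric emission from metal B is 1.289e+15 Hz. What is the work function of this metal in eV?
5.33 eV

At the threshold frequency, photon energy equals work function:
φ = hf₀

Calculating:
φ = (6.626×10⁻³⁴ J·s)(1.289e+15 Hz)
φ = 5.33 eV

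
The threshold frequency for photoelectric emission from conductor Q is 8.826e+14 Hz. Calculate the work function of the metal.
3.65 eV

At the threshold frequency, photon energy equals work function:
φ = hf₀

Calculating:
φ = (6.626×10⁻³⁴ J·s)(8.826e+14 Hz)
φ = 3.65 eV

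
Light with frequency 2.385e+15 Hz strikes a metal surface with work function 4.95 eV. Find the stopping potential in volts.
4.9136 V

The stopping potential V_s satisfies: eV_s = KE_max

First, find KE_max using Einstein's equation:
E_photon = hf = (6.626×10⁻³⁴ J·s)(2.385e+15 Hz) = 9.8636 eV
KE_max = E_photon - φ = 9.8636 - 4.95 = 4.9136 eV

Since eV_s = KE_max:
V_s = KE_max/e = 4.9136 V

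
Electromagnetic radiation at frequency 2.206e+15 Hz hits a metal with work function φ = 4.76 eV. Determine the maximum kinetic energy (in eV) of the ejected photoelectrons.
4.3633 eV

Using Einstein's photoelectric equation: KE_max = hf - φ

First, calculate the photon energy:
E_photon = hf = (6.626×10⁻³⁴ J·s)(2.206e+15 Hz)
E_photon = 9.1233 eV

Then, the maximum kinetic energy:
KE_max = E_photon - φ = 9.1233 eV - 4.76 eV = 4.3633 eV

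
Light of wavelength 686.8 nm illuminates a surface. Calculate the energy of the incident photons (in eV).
1.8052 eV

Using E = hf = hc/λ:

E = hc/λ = (6.626×10⁻³⁴ J·s)(3×10⁸ m/s) / (686.8×10⁻⁹ m)
E = 1.8052 eV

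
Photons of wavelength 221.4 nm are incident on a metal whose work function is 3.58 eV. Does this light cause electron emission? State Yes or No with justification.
Yes

For photoemission, the photon energy must exceed the work function.

Photon energy: E = hc/λ = 5.6000 eV
Work function: φ = 3.58 eV

Since E_photon (5.6000 eV) > φ (3.58 eV), photoemission WILL occur.
The threshold wavelength is λ₀ = hc/φ = 346.3 nm.
Since 221.4 nm < 346.3 nm, the light has sufficient energy.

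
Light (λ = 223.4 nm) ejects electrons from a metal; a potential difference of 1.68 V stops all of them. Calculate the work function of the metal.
3.87 eV

The stopping potential gives the maximum kinetic energy: KE_max = eV_s = 1.68 eV

From Einstein's photoelectric equation: KE_max = hc/λ - φ
Rearranging: φ = hc/λ - KE_max

Calculate photon energy:
E_photon = hc/λ = (6.626×10⁻³⁴ J·s)(3×10⁸ m/s) / (223.4×10⁻⁹ m) = 5.5499 eV

Therefore:
φ = 5.5499 - 1.68 = 3.87 eV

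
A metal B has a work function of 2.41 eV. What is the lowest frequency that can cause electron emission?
5.8274e+14 Hz

The threshold frequency is when the photon energy equals the work function:
hf₀ = φ

Solving for f₀:
f₀ = φ/h = (2.41 eV × 1.602×10⁻¹⁹ J/eV) / (6.626×10⁻³⁴ J·s)
f₀ = 5.8274e+14 Hz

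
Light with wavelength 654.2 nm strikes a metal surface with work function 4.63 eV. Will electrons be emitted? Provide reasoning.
No

For photoemission, the photon energy must exceed the work function.

Photon energy: E = hc/λ = 1.8952 eV
Work function: φ = 4.63 eV

Since E_photon (1.8952 eV) < φ (4.63 eV), photoemission will NOT occur.
The threshold wavelength is λ₀ = hc/φ = 267.8 nm.
Since 654.2 nm > 267.8 nm, the photons lack sufficient energy.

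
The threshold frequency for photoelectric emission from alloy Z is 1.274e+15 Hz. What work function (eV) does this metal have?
5.27 eV

At the threshold frequency, photon energy equals work function:
φ = hf₀

Calculating:
φ = (6.626×10⁻³⁴ J·s)(1.274e+15 Hz)
φ = 5.27 eV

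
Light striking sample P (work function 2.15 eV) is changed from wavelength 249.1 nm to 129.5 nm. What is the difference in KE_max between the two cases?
4.5968 eV

Using Einstein's equation: KE_max = hc/λ - φ

For λ₁ = 249.1 nm:
KE₁ = hc/λ₁ - φ = 4.9773 - 2.15 = 2.8273 eV

For λ₂ = 129.5 nm:
KE₂ = hc/λ₂ - φ = 9.5741 - 2.15 = 7.4241 eV

Change in KE:
ΔKE = KE₂ - KE₁ = 7.4241 - 2.8273 = 4.5968 eV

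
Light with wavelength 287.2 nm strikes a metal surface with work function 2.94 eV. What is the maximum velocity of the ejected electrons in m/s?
6.9597e+05 m/s

First, find the maximum kinetic energy:
E_photon = hc/λ = 4.3170 eV
KE_max = E_photon - φ = 4.3170 - 2.94 = 1.3770 eV

Convert to Joules: KE_max = 1.3770 × 1.602×10⁻¹⁹ J = 2.2062e-19 J

Then use KE = ½mv² to find velocity:
v = √(2·KE/m) = √(2 × 2.2062e-19 J / 9.109e-31 kg)
v = 6.9597e+05 m/s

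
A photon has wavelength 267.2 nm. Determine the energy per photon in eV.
4.6401 eV

Using E = hf = hc/λ:

E = hc/λ = (6.626×10⁻³⁴ J·s)(3×10⁸ m/s) / (267.2×10⁻⁹ m)
E = 4.6401 eV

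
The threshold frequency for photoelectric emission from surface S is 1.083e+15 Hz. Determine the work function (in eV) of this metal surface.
4.48 eV

At the threshold frequency, photon energy equals work function:
φ = hf₀

Calculating:
φ = (6.626×10⁻³⁴ J·s)(1.083e+15 Hz)
φ = 4.48 eV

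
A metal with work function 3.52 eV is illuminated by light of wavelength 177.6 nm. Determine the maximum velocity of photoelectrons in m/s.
1.1034e+06 m/s

First, find the maximum kinetic energy:
E_photon = hc/λ = 6.9811 eV
KE_max = E_photon - φ = 6.9811 - 3.52 = 3.4611 eV

Convert to Joules: KE_max = 3.4611 × 1.602×10⁻¹⁹ J = 5.5453e-19 J

Then use KE = ½mv² to find velocity:
v = √(2·KE/m) = √(2 × 5.5453e-19 J / 9.109e-31 kg)
v = 1.1034e+06 m/s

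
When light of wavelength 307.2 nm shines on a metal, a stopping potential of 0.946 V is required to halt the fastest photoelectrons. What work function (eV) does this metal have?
3.09 eV

The stopping potential gives the maximum kinetic energy: KE_max = eV_s = 0.946 eV

From Einstein's photoelectric equation: KE_max = hc/λ - φ
Rearranging: φ = hc/λ - KE_max

Calculate photon energy:
E_photon = hc/λ = (6.626×10⁻³⁴ J·s)(3×10⁸ m/s) / (307.2×10⁻⁹ m) = 4.0359 eV

Therefore:
φ = 4.0359 - 0.946 = 3.09 eV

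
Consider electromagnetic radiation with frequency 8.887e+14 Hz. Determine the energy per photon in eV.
3.6754 eV

Using E = hf:

E = hf = (6.626×10⁻³⁴ J·s)(8.887e+14 Hz)
E = 3.6754 eV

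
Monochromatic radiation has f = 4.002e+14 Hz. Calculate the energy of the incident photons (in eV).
1.6551 eV

Using E = hf:

E = hf = (6.626×10⁻³⁴ J·s)(4.002e+14 Hz)
E = 1.6551 eV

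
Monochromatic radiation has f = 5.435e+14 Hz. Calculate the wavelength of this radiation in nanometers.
551.60 nm

Using the wave equation: c = fλ

Solving for wavelength:
λ = c/f = (3×10⁸ m/s) / (5.435e+14 Hz)
λ = 551.60 nm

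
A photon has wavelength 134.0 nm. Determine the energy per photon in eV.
9.2526 eV

Using E = hf = hc/λ:

E = hc/λ = (6.626×10⁻³⁴ J·s)(3×10⁸ m/s) / (134.0×10⁻⁹ m)
E = 9.2526 eV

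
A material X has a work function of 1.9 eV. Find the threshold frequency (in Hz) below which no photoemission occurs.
4.5942e+14 Hz

The threshold frequency is when the photon energy equals the work function:
hf₀ = φ

Solving for f₀:
f₀ = φ/h = (1.9 eV × 1.602×10⁻¹⁹ J/eV) / (6.626×10⁻³⁴ J·s)
f₀ = 4.5942e+14 Hz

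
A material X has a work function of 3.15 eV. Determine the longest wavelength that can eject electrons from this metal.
393.60 nm

The threshold wavelength is when the photon energy equals the work function:
hc/λ₀ = φ

Solving for λ₀:
λ₀ = hc/φ = (6.626×10⁻³⁴ J·s)(3×10⁸ m/s) / (3.15 eV × 1.602×10⁻¹⁹ J/eV)
λ₀ = 393.60 nm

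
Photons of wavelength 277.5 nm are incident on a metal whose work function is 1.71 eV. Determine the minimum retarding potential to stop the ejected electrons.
2.7579 V

The stopping potential V_s satisfies: eV_s = KE_max

First, find KE_max using Einstein's equation:
E_photon = hc/λ = 4.4679 eV
KE_max = E_photon - φ = 4.4679 - 1.71 = 2.7579 eV

Since eV_s = KE_max:
V_s = KE_max/e = 2.7579 V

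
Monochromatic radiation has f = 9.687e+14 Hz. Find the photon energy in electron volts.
4.0062 eV

Using E = hf:

E = hf = (6.626×10⁻³⁴ J·s)(9.687e+14 Hz)
E = 4.0062 eV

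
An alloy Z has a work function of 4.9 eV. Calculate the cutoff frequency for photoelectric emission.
1.1848e+15 Hz

The threshold frequency is when the photon energy equals the work function:
hf₀ = φ

Solving for f₀:
f₀ = φ/h = (4.9 eV × 1.602×10⁻¹⁹ J/eV) / (6.626×10⁻³⁴ J·s)
f₀ = 1.1848e+15 Hz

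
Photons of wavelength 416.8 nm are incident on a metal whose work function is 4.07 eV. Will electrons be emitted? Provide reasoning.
No

For photoemission, the photon energy must exceed the work function.

Photon energy: E = hc/λ = 2.9747 eV
Work function: φ = 4.07 eV

Since E_photon (2.9747 eV) < φ (4.07 eV), photoemission will NOT occur.
The threshold wavelength is λ₀ = hc/φ = 304.6 nm.
Since 416.8 nm > 304.6 nm, the photons lack sufficient energy.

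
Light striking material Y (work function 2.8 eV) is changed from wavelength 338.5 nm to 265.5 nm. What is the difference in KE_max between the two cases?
1.0071 eV

Using Einstein's equation: KE_max = hc/λ - φ

For λ₁ = 338.5 nm:
KE₁ = hc/λ₁ - φ = 3.6628 - 2.8 = 0.8628 eV

For λ₂ = 265.5 nm:
KE₂ = hc/λ₂ - φ = 4.6698 - 2.8 = 1.8698 eV

Change in KE:
ΔKE = KE₂ - KE₁ = 1.8698 - 0.8628 = 1.0071 eV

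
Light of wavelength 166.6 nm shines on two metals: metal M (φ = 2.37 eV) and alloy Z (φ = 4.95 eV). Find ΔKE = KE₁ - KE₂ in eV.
2.5800 eV

Using KE_max = hc/λ - φ for each metal:

Photon energy: E = hc/λ = 7.4420 eV

For metal M (φ₁ = 2.37 eV):
KE₁ = E - φ₁ = 7.4420 - 2.37 = 5.0720 eV

For alloy Z (φ₂ = 4.95 eV):
KE₂ = E - φ₂ = 7.4420 - 4.95 = 2.4920 eV

Difference:
ΔKE = KE₁ - KE₂ = 5.0720 - 2.4920 = 2.5800 eV

Note: The difference equals the difference in work functions: 4.95 - 2.37 = 2.58 eV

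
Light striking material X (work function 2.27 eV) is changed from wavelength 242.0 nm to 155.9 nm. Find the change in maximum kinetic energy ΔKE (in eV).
2.8295 eV

Using Einstein's equation: KE_max = hc/λ - φ

For λ₁ = 242.0 nm:
KE₁ = hc/λ₁ - φ = 5.1233 - 2.27 = 2.8533 eV

For λ₂ = 155.9 nm:
KE₂ = hc/λ₂ - φ = 7.9528 - 2.27 = 5.6828 eV

Change in KE:
ΔKE = KE₂ - KE₁ = 5.6828 - 2.8533 = 2.8295 eV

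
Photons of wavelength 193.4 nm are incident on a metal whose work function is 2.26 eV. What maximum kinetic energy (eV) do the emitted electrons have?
4.1508 eV

Using Einstein's photoelectric equation: KE_max = hf - φ = hc/λ - φ

First, calculate the photon energy:
E_photon = hc/λ = (6.626×10⁻³⁴ J·s)(3×10⁸ m/s) / (193.4×10⁻⁹ m)
E_photon = 6.4108 eV

Then, the maximum kinetic energy:
KE_max = E_photon - φ = 6.4108 eV - 2.26 eV = 4.1508 eV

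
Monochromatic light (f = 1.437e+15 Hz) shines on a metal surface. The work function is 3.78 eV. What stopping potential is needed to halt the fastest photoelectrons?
2.1630 V

The stopping potential V_s satisfies: eV_s = KE_max

First, find KE_max using Einstein's equation:
E_photon = hf = (6.626×10⁻³⁴ J·s)(1.437e+15 Hz) = 5.9430 eV
KE_max = E_photon - φ = 5.9430 - 3.78 = 2.1630 eV

Since eV_s = KE_max:
V_s = KE_max/e = 2.1630 V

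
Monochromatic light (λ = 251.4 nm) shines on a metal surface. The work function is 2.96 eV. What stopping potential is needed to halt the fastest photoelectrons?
1.9718 V

The stopping potential V_s satisfies: eV_s = KE_max

First, find KE_max using Einstein's equation:
E_photon = hc/λ = 4.9318 eV
KE_max = E_photon - φ = 4.9318 - 2.96 = 1.9718 eV

Since eV_s = KE_max:
V_s = KE_max/e = 1.9718 V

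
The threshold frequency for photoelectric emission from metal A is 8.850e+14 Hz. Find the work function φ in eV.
3.66 eV

At the threshold frequency, photon energy equals work function:
φ = hf₀

Calculating:
φ = (6.626×10⁻³⁴ J·s)(8.850e+14 Hz)
φ = 3.66 eV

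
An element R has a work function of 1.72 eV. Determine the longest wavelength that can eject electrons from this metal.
720.84 nm

The threshold wavelength is when the photon energy equals the work function:
hc/λ₀ = φ

Solving for λ₀:
λ₀ = hc/φ = (6.626×10⁻³⁴ J·s)(3×10⁸ m/s) / (1.72 eV × 1.602×10⁻¹⁹ J/eV)
λ₀ = 720.84 nm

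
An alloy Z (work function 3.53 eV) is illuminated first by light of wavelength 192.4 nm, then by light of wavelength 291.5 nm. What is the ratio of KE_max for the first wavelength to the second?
4.0288

Using Einstein's equation: KE_max = hc/λ - φ

For λ₁ = 192.4 nm:
E₁ = hc/λ₁ = 6.4441 eV
KE₁ = E₁ - φ = 6.4441 - 3.53 = 2.9141 eV

For λ₂ = 291.5 nm:
E₂ = hc/λ₂ = 4.2533 eV
KE₂ = E₂ - φ = 4.2533 - 3.53 = 0.7233 eV

Ratio: KE₁/KE₂ = 2.9141/0.7233 = 4.0288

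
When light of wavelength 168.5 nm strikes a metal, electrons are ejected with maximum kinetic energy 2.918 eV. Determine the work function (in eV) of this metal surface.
4.44 eV

From Einstein's photoelectric equation: KE_max = hf - φ = hc/λ - φ

Rearranging for φ:
φ = hc/λ - KE_max

Calculate photon energy:
E_photon = hc/λ = 7.3581 eV

Therefore:
φ = 7.3581 - 2.918 = 4.44 eV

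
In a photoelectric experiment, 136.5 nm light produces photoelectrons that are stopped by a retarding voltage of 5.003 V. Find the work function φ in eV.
4.08 eV

The stopping potential gives the maximum kinetic energy: KE_max = eV_s = 5.003 eV

From Einstein's photoelectric equation: KE_max = hc/λ - φ
Rearranging: φ = hc/λ - KE_max

Calculate photon energy:
E_photon = hc/λ = (6.626×10⁻³⁴ J·s)(3×10⁸ m/s) / (136.5×10⁻⁹ m) = 9.0831 eV

Therefore:
φ = 9.0831 - 5.003 = 4.08 eV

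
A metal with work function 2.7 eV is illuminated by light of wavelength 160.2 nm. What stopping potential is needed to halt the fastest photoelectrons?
5.0393 V

The stopping potential V_s satisfies: eV_s = KE_max

First, find KE_max using Einstein's equation:
E_photon = hc/λ = 7.7393 eV
KE_max = E_photon - φ = 7.7393 - 2.7 = 5.0393 eV

Since eV_s = KE_max:
V_s = KE_max/e = 5.0393 V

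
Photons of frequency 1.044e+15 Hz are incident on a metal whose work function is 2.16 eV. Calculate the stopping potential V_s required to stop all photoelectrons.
2.1576 V

The stopping potential V_s satisfies: eV_s = KE_max

First, find KE_max using Einstein's equation:
E_photon = hf = (6.626×10⁻³⁴ J·s)(1.044e+15 Hz) = 4.3176 eV
KE_max = E_photon - φ = 4.3176 - 2.16 = 2.1576 eV

Since eV_s = KE_max:
V_s = KE_max/e = 2.1576 V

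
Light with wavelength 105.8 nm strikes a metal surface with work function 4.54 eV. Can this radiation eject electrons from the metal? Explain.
Yes

For photoemission, the photon energy must exceed the work function.

Photon energy: E = hc/λ = 11.7187 eV
Work function: φ = 4.54 eV

Since E_photon (11.7187 eV) > φ (4.54 eV), photoemission WILL occur.
The threshold wavelength is λ₀ = hc/φ = 273.1 nm.
Since 105.8 nm < 273.1 nm, the light has sufficient energy.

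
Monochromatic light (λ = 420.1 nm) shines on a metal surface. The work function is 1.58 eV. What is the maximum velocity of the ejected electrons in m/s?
6.9453e+05 m/s

First, find the maximum kinetic energy:
E_photon = hc/λ = 2.9513 eV
KE_max = E_photon - φ = 2.9513 - 1.58 = 1.3713 eV

Convert to Joules: KE_max = 1.3713 × 1.602×10⁻¹⁹ J = 2.1971e-19 J

Then use KE = ½mv² to find velocity:
v = √(2·KE/m) = √(2 × 2.1971e-19 J / 9.109e-31 kg)
v = 6.9453e+05 m/s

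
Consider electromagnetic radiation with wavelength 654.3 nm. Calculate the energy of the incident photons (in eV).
1.8949 eV

Using E = hf = hc/λ:

E = hc/λ = (6.626×10⁻³⁴ J·s)(3×10⁸ m/s) / (654.3×10⁻⁹ m)
E = 1.8949 eV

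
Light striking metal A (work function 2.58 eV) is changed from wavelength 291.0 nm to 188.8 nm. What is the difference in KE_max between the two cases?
2.3063 eV

Using Einstein's equation: KE_max = hc/λ - φ

For λ₁ = 291.0 nm:
KE₁ = hc/λ₁ - φ = 4.2606 - 2.58 = 1.6806 eV

For λ₂ = 188.8 nm:
KE₂ = hc/λ₂ - φ = 6.5670 - 2.58 = 3.9870 eV

Change in KE:
ΔKE = KE₂ - KE₁ = 3.9870 - 1.6806 = 2.3063 eV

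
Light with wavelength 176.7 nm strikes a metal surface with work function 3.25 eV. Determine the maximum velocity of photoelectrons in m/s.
1.1511e+06 m/s

First, find the maximum kinetic energy:
E_photon = hc/λ = 7.0166 eV
KE_max = E_photon - φ = 7.0166 - 3.25 = 3.7666 eV

Convert to Joules: KE_max = 3.7666 × 1.602×10⁻¹⁹ J = 6.0348e-19 J

Then use KE = ½mv² to find velocity:
v = √(2·KE/m) = √(2 × 6.0348e-19 J / 9.109e-31 kg)
v = 1.1511e+06 m/s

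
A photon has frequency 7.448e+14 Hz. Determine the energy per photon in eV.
3.0802 eV

Using E = hf:

E = hf = (6.626×10⁻³⁴ J·s)(7.448e+14 Hz)
E = 3.0802 eV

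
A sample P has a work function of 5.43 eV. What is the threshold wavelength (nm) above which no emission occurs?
228.33 nm

The threshold wavelength is when the photon energy equals the work function:
hc/λ₀ = φ

Solving for λ₀:
λ₀ = hc/φ = (6.626×10⁻³⁴ J·s)(3×10⁸ m/s) / (5.43 eV × 1.602×10⁻¹⁹ J/eV)
λ₀ = 228.33 nm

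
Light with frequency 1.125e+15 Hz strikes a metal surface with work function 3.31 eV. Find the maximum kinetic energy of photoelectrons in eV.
1.3426 eV

Using Einstein's photoelectric equation: KE_max = hf - φ

First, calculate the photon energy:
E_photon = hf = (6.626×10⁻³⁴ J·s)(1.125e+15 Hz)
E_photon = 4.6526 eV

Then, the maximum kinetic energy:
KE_max = E_photon - φ = 4.6526 eV - 3.31 eV = 1.3426 eV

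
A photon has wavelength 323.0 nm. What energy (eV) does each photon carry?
3.8385 eV

Using E = hf = hc/λ:

E = hc/λ = (6.626×10⁻³⁴ J·s)(3×10⁸ m/s) / (323.0×10⁻⁹ m)
E = 3.8385 eV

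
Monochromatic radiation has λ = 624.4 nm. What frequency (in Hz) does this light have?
4.8013e+14 Hz

Using the wave equation: c = fλ

Solving for frequency:
f = c/λ = (3×10⁸ m/s) / (624.4×10⁻⁹ m)
f = 4.8013e+14 Hz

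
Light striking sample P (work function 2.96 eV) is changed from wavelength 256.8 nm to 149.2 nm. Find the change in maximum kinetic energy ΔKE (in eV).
3.4819 eV

Using Einstein's equation: KE_max = hc/λ - φ

For λ₁ = 256.8 nm:
KE₁ = hc/λ₁ - φ = 4.8280 - 2.96 = 1.8680 eV

For λ₂ = 149.2 nm:
KE₂ = hc/λ₂ - φ = 8.3099 - 2.96 = 5.3499 eV

Change in KE:
ΔKE = KE₂ - KE₁ = 5.3499 - 1.8680 = 3.4819 eV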